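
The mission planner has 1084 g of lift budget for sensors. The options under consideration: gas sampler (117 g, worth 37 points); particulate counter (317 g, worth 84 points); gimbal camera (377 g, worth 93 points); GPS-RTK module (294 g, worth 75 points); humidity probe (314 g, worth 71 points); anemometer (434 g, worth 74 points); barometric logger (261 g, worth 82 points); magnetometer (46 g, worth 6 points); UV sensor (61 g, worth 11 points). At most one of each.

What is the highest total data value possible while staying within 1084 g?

By data value per g: gas sampler 0.32, barometric logger 0.31, particulate counter 0.26 lead.
The ratio heuristic lands on gas sampler + particulate counter + GPS-RTK module + barometric logger + UV sensor (289) but leaves 34 g idle.
Dropping GPS-RTK module and UV sensor frees 355 g; slotting in gimbal camera (377 g) lifts the total to 296 at 1072 g.
No other feasible combination exceeds 296.

296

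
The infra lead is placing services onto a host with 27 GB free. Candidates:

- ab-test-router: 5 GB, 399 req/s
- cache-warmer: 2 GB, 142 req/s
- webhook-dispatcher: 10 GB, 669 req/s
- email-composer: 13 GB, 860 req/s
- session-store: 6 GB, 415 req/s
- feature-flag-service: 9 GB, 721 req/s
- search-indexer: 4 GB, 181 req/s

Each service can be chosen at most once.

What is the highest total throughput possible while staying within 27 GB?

Density check — feature-flag-service 80.11, ab-test-router 79.80, cache-warmer 71.00, session-store 69.17 are the best per GB.
Taking the top-ratio services first gives ab-test-router + cache-warmer + session-store + feature-flag-service + search-indexer for 1858 (26 GB).
The 12 GB tied up in cache-warmer and session-store and search-indexer is better spent on email-composer — total rises to 1980 (27 GB).
The closest alternative, cache-warmer + webhook-dispatcher + session-store + feature-flag-service, reaches only 1947.

1980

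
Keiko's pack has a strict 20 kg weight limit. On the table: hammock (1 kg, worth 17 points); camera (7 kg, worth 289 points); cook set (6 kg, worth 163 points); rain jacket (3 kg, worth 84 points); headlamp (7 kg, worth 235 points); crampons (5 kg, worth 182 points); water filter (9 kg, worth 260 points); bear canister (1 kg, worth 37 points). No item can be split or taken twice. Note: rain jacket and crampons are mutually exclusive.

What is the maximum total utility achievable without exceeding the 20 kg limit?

743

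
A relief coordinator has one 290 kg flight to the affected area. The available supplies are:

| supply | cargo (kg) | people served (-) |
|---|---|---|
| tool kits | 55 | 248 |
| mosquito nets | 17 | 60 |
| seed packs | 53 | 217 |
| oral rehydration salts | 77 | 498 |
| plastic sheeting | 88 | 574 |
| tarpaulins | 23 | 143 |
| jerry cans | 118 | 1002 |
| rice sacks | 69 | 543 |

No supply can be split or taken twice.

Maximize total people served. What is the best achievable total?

2186

By people served per kg: jerry cans 8.49, rice sacks 7.87, plastic sheeting 6.52, oral rehydration salts 6.47 lead.
Taking the top-ratio supplies first gives plastic sheeting + jerry cans + rice sacks for 2119 (275 kg).
The 88 kg tied up in plastic sheeting is better spent on oral rehydration salts + tarpaulins — total rises to 2186 (287 kg).
The closest alternative, plastic sheeting + jerry cans + rice sacks, reaches only 2119.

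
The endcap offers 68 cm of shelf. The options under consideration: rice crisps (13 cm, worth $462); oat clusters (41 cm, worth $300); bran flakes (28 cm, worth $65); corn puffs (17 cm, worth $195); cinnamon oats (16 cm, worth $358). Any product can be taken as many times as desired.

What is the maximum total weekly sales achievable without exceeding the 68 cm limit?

Ranking by ratio (weekly sales/cm): rice crisps 35.54, cinnamon oats 22.38, corn puffs 11.47, oat clusters 7.32.
The ratio ordering already packs tightly: 5×rice crisps, 65 cm, 2310.
Every other selection either busts 68 cm or fails to beat 2310.

2310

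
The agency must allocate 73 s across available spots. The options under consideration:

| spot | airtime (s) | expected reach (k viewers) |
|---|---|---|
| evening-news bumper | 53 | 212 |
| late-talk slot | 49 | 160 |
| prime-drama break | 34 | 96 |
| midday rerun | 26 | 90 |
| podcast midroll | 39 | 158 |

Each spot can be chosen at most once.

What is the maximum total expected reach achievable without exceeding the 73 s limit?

254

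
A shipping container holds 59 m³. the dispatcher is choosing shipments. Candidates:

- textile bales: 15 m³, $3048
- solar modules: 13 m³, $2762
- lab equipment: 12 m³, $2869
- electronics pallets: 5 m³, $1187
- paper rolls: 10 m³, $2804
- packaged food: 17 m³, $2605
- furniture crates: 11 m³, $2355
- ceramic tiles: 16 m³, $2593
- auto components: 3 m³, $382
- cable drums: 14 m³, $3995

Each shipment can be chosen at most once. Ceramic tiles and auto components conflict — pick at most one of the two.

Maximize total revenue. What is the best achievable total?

The ratio heuristic lands on lab equipment + electronics pallets + paper rolls + furniture crates + auto components + cable drums (13592) but leaves 4 m³ idle.
The 11 m³ tied up in furniture crates is better spent on textile bales — total rises to 14285 (59 m³).

14285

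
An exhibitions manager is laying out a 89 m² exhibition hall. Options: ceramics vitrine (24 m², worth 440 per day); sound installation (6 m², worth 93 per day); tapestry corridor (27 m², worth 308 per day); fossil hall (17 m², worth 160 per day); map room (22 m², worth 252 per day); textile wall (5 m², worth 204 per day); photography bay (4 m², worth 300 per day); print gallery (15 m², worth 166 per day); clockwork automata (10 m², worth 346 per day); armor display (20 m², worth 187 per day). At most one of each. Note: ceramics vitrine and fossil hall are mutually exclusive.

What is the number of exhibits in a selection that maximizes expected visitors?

7

Optimal total is 1801.
One optimal bundle: ceramics vitrine + sound installation + map room + textile wall + photography bay + print gallery + clockwork automata (86 m²).
All optima have 7 exhibits.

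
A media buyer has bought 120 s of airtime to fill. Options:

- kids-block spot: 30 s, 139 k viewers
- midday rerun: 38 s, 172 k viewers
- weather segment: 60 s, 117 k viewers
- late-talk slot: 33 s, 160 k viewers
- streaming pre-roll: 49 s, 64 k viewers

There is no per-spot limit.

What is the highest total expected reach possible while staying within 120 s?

556

The ratio heuristic lands on 3×late-talk slot (480) but leaves 21 s idle.
Replace 3×late-talk slot with 4×kids-block spot: the trade gains 76 net, giving 556 at 120 s.
No other feasible combination exceeds 556.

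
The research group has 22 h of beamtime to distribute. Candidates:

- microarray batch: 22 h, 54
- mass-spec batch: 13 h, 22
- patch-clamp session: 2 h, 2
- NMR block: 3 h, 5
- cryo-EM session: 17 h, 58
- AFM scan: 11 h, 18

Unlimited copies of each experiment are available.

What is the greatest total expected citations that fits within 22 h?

65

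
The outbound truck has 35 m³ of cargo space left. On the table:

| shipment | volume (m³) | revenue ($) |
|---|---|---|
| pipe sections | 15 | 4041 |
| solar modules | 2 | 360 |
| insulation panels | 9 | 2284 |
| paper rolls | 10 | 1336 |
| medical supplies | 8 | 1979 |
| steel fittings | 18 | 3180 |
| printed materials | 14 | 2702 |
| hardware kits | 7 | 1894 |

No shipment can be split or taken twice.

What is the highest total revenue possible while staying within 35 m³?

A density-first pass picks pipe sections + solar modules + insulation panels + hardware kits — 8579 at 33 m³.
The 7 m³ tied up in hardware kits is better spent on medical supplies — total rises to 8664 (34 m³).
The closest alternative, pipe sections + solar modules + insulation panels + hardware kits, reaches only 8579.

8664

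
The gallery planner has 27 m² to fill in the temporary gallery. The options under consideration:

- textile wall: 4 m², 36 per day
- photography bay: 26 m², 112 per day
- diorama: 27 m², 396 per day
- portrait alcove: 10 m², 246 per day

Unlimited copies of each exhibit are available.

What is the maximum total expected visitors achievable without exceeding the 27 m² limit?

Best packing: textile wall + 2×portrait alcove — 24 m², 528 total.
That's the maximum — no swap from here does better than 528.

528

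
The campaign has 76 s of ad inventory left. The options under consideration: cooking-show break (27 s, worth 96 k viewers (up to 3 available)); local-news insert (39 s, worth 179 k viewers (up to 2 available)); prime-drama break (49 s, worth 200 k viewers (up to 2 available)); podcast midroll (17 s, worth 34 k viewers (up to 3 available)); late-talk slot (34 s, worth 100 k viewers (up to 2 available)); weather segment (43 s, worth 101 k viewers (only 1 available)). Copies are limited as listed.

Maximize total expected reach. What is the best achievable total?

Ranking by ratio (expected reach/s): local-news insert 4.59, prime-drama break 4.08, cooking-show break 3.56.
Taking the top-ratio spots first gives cooking-show break + local-news insert for 275 (66 s).
The 39 s tied up in local-news insert is better spent on prime-drama break — total rises to 296 (76 s).
Nothing else within 76 s beats 296.

296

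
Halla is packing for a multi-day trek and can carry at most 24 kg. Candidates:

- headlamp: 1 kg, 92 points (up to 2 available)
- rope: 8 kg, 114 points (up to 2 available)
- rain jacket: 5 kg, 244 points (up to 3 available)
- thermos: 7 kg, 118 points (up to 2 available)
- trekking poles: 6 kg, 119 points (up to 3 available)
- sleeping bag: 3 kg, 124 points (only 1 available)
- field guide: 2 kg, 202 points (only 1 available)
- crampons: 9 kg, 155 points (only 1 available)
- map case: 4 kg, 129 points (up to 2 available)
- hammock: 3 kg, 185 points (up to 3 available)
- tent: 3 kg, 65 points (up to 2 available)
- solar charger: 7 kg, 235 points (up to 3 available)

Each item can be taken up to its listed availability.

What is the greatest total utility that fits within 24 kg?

By utility per kg: field guide 101.00, headlamp 92.00, hammock 61.67 lead.
Taking 2×headlamp + 2×rain jacket + field guide + 3×hammock: 23 kg used, 1429 in utility.
Nothing else within 24 kg beats 1429.

1429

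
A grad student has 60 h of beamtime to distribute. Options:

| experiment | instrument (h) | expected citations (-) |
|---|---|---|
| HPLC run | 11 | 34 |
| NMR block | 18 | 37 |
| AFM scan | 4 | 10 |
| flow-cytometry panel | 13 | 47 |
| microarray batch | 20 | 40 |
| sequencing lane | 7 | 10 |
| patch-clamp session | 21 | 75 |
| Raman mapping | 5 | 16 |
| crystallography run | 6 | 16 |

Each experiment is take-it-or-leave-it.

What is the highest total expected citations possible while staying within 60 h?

198

Best packing: HPLC run + AFM scan + flow-cytometry panel + patch-clamp session + Raman mapping + crystallography run — 60 h, 198 total.
Nothing else within 60 h beats 198.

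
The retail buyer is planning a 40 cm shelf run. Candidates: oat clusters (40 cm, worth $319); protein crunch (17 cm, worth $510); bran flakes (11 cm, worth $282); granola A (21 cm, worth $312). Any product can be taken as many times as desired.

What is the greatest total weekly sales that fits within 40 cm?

By weekly sales per cm: protein crunch 30.00, bran flakes 25.64, granola A 14.86, oat clusters 7.97 lead.
The ratio heuristic lands on 2×protein crunch (1020) but leaves 6 cm idle.
Replace protein crunch with 2×bran flakes: the trade gains 54 net, giving 1074 at 39 cm.
The spare 1 cm is too small for any remaining product, and no exchange beats 1074.

1074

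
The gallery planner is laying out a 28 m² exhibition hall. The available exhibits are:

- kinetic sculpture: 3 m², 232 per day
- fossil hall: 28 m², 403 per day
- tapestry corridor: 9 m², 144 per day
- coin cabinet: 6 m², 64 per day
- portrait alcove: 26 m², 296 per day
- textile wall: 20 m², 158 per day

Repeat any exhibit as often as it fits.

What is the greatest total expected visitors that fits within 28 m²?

Density check — kinetic sculpture 77.33, tapestry corridor 16.00, fossil hall 14.39 are the best per m².
The ratio ordering already packs tightly: 9×kinetic sculpture, 27 m², 2088.

2088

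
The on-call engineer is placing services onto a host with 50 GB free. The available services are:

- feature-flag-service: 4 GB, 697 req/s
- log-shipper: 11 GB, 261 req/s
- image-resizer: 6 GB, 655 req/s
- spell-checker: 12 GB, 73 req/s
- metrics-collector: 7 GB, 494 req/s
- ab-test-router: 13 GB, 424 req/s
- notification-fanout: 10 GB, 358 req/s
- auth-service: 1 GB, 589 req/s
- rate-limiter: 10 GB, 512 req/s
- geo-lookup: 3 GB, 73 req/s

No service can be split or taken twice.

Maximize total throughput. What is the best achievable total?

Taking the top-ratio services first gives feature-flag-service + image-resizer + metrics-collector + notification-fanout + auth-service + rate-limiter + geo-lookup for 3378 (41 GB).
Replace geo-lookup with log-shipper: the trade gains 188 net, giving 3566 at 49 GB.
Next best is feature-flag-service + image-resizer + metrics-collector + ab-test-router + auth-service + rate-limiter + geo-lookup at 3444 (44 GB) — short by 122.

3566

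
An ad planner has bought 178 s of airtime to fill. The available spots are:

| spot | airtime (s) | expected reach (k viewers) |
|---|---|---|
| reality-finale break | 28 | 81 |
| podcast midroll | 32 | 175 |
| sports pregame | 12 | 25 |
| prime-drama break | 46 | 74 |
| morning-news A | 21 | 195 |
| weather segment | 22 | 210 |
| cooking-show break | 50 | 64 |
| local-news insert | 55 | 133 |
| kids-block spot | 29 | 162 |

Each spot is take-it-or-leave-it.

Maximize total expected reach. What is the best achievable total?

Density check — weather segment 9.55, morning-news A 9.29, kids-block spot 5.59, podcast midroll 5.47 are the best per s.
Filling by ratio: reality-finale break + podcast midroll + sports pregame + morning-news A + weather segment + kids-block spot for 848, with 34 s left unused.
The 28 s tied up in reality-finale break is better spent on local-news insert — total rises to 900 (171 s).
Nothing else within 178 s beats 900.

900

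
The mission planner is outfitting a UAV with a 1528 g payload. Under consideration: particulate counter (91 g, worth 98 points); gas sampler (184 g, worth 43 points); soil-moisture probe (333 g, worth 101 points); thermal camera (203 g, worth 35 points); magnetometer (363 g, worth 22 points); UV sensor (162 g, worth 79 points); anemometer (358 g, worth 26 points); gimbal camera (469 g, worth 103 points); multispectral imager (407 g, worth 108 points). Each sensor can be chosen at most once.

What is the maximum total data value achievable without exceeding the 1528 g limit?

489

The ratio heuristic lands on particulate counter + gas sampler + soil-moisture probe + thermal camera + UV sensor + multispectral imager (464) but leaves 148 g idle.
Dropping gas sampler and thermal camera frees 387 g; slotting in gimbal camera (469 g) lifts the total to 489 at 1462 g.
Next best is particulate counter + gas sampler + thermal camera + UV sensor + gimbal camera + multispectral imager at 466 (1516 g) — short by 23.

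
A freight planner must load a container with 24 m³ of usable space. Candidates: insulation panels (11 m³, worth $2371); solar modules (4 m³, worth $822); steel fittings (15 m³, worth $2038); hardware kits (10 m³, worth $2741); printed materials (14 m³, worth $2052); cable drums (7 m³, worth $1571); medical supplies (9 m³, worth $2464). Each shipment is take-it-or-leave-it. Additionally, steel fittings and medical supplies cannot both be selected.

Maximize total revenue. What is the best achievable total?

Solar modules + hardware kits + medical supplies uses 23 of the 24 m³ and totals 6027.

6027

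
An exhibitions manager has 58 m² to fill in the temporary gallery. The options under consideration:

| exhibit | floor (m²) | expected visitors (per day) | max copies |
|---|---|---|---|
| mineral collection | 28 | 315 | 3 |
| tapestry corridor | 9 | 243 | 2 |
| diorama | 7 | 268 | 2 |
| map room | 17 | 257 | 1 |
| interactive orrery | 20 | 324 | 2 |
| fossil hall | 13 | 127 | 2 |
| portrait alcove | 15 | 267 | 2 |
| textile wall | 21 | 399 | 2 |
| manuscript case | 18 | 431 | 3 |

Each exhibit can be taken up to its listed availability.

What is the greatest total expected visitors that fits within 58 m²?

1477

By expected visitors per m²: diorama 38.29, tapestry corridor 27.00, manuscript case 23.94 lead.
The ratio heuristic lands on 2×tapestry corridor + 2×diorama + manuscript case (1453) but leaves 8 m² idle.
Dropping tapestry corridor frees 9 m²; slotting in portrait alcove (15 m²) lifts the total to 1477 at 56 m².
That's the maximum — no swap from here does better than 1477.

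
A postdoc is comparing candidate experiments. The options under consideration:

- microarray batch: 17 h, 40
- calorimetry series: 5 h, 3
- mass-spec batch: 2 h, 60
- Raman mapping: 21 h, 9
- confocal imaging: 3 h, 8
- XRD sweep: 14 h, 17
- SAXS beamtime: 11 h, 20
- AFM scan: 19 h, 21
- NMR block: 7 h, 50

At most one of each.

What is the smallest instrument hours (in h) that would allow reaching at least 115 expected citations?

Look for the lowest-instrument combination reaching 115.
mass-spec batch + confocal imaging + NMR block: 118 expected citations at 12 h.
Below 12 h the best achievable stays under 115.

12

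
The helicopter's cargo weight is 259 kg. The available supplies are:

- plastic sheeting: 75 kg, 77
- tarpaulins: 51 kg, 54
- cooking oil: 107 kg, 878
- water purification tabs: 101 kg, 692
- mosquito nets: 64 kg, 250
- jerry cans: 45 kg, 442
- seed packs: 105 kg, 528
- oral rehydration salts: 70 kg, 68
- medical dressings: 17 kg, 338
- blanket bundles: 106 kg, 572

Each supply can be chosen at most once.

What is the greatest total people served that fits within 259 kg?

Density check — medical dressings 19.88, jerry cans 9.82, cooking oil 8.21 are the best per kg.
Taking the top-ratio supplies first gives cooking oil + mosquito nets + jerry cans + medical dressings for 1908 (233 kg).
The 81 kg tied up in mosquito nets and medical dressings is better spent on water purification tabs — total rises to 2012 (253 kg).
Runner-up cooking oil + water purification tabs + medical dressings tops out at 1908.

2012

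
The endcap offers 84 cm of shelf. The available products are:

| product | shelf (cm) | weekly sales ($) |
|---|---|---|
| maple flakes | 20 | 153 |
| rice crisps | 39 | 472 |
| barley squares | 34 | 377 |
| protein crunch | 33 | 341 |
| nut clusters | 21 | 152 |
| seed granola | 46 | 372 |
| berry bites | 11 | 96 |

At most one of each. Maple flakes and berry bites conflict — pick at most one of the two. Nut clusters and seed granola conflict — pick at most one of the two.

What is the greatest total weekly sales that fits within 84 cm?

945

Rice crisps + barley squares + berry bites uses 84 of the 84 cm and totals 945.
No other feasible combination exceeds 945.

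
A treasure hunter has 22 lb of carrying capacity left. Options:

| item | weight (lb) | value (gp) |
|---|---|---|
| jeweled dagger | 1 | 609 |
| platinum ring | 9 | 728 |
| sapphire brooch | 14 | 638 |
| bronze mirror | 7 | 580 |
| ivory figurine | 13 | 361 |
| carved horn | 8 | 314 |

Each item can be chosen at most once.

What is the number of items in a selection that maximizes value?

3

Best achievable value is 1917.
jeweled dagger + platinum ring + bronze mirror hits 1917 at 17 lb.
Every optimal selection uses 3 items.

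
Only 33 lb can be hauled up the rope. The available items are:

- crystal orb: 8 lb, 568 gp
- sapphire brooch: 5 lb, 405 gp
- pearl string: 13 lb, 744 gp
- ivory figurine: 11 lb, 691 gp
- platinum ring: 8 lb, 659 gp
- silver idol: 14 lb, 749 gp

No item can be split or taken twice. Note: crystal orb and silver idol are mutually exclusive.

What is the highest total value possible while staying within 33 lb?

2323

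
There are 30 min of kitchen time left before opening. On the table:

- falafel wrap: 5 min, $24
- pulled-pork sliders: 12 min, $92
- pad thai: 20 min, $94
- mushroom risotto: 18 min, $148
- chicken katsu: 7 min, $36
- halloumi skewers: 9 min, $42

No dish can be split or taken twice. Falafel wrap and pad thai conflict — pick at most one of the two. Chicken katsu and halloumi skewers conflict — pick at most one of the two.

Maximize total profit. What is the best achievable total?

240

The ratio ordering already packs tightly: pulled-pork sliders + mushroom risotto, 30 min, 240.
Runner-up falafel wrap + mushroom risotto + chicken katsu tops out at 208.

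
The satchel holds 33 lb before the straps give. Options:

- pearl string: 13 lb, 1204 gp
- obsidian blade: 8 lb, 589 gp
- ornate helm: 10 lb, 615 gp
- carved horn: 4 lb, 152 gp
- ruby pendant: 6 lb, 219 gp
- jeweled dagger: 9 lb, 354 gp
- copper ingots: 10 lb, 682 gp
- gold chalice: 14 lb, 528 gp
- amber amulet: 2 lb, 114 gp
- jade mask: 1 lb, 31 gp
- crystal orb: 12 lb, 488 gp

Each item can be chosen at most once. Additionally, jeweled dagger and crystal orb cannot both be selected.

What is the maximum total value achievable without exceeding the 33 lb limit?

2589

The ratio ordering already packs tightly: pearl string + obsidian blade + copper ingots + amber amulet, 33 lb, 2589.
The closest alternative, pearl string + obsidian blade + ornate helm + amber amulet, reaches only 2522.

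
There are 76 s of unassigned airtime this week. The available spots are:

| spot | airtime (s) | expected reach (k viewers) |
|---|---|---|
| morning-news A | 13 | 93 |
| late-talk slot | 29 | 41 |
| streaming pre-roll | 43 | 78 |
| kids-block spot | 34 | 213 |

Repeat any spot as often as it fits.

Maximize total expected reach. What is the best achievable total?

By expected reach per s: morning-news A 7.15, kids-block spot 6.26, streaming pre-roll 1.81, late-talk slot 1.41 lead.
Taking the top-ratio spots first gives 5×morning-news A for 465 (65 s).
The 26 s tied up in 2×morning-news A is better spent on kids-block spot — total rises to 492 (73 s).
Nothing else within 76 s beats 492.

492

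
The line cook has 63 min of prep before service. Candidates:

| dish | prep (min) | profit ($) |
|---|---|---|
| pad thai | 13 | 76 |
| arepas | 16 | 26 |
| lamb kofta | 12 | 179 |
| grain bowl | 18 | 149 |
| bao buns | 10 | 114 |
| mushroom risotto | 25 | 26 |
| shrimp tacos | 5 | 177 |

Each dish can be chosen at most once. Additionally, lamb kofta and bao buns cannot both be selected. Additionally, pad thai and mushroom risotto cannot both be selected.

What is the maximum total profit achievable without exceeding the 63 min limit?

581

Best packing: pad thai + lamb kofta + grain bowl + shrimp tacos — 48 min, 581 total.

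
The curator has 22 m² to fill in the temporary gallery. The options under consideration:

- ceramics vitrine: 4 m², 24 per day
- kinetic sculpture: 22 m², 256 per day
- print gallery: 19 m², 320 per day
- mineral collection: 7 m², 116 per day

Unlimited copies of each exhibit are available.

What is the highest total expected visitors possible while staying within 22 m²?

Ranking by ratio (expected visitors/m²): print gallery 16.84, mineral collection 16.57, kinetic sculpture 11.64.
Filling by ratio: print gallery for 320, with 3 m² left unused.
Replace print gallery with 3×mineral collection: the trade gains 28 net, giving 348 at 21 m².
That's the maximum — no swap from here does better than 348.

348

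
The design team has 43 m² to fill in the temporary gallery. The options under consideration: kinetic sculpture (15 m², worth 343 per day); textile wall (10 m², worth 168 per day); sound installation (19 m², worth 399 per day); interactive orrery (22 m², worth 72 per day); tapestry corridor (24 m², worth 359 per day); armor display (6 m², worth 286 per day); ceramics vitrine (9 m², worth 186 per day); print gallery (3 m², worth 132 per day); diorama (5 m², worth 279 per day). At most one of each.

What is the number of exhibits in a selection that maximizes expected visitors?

5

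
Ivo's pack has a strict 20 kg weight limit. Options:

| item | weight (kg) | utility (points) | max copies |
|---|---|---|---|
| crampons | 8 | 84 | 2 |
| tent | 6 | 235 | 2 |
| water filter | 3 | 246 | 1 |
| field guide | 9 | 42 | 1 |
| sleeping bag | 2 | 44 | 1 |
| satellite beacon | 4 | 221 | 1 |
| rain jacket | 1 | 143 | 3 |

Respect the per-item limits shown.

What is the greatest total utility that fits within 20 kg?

Ranking by ratio (utility/kg): rain jacket 143.00, water filter 82.00, satellite beacon 55.25, tent 39.17.
Filling by ratio: tent + water filter + sleeping bag + satellite beacon + 3×rain jacket for 1175, with 2 kg left unused.
Replace satellite beacon with tent: the trade gains 14 net, giving 1189 at 20 kg.

1189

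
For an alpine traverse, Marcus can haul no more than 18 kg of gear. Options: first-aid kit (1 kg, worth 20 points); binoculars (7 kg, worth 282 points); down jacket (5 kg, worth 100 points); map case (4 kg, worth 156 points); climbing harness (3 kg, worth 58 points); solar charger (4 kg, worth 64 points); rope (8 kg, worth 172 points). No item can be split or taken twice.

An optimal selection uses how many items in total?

Optimal total is 560.
One optimal bundle: binoculars + map case + climbing harness + solar charger (18 kg).
Every optimal selection uses 4 items.

4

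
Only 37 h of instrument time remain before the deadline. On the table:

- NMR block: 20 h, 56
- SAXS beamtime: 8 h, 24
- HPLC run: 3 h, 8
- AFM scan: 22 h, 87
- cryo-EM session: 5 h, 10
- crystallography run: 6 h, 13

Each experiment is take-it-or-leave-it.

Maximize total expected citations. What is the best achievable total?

Greedy by ratio would take SAXS beamtime + HPLC run + AFM scan: 33 h used, total 119.
Replace HPLC run with crystallography run: the trade gains 5 net, giving 124 at 36 h.
Next best is SAXS beamtime + AFM scan + cryo-EM session at 121 (35 h) — short by 3.

124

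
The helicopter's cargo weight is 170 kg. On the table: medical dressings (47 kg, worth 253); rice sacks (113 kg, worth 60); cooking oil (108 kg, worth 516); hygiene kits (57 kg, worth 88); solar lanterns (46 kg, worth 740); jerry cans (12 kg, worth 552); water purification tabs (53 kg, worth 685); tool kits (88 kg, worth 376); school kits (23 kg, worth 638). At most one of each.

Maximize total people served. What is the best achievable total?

Density check — jerry cans 46.00, school kits 27.74, solar lanterns 16.09, water purification tabs 12.92 are the best per kg.
Taking solar lanterns + jerry cans + water purification tabs + school kits: 134 kg used, 2615 in people served.
The spare 36 kg is too small for any remaining supply, and no exchange beats 2615.

2615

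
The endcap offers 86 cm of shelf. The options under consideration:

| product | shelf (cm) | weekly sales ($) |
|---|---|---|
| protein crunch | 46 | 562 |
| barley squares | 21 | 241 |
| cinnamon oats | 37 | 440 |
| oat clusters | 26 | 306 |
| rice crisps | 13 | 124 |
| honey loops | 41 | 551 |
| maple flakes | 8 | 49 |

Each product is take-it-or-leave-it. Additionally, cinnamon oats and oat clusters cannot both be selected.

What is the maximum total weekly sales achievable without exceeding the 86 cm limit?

1040

Cinnamon oats + honey loops + maple flakes uses 86 of the 86 cm and totals 1040.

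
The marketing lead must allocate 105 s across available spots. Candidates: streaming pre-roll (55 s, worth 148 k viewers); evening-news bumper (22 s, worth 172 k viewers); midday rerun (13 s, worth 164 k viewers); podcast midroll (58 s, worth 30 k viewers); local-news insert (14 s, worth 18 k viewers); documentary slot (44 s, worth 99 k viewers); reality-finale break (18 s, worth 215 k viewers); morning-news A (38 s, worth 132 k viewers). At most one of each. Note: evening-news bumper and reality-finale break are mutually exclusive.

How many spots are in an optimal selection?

4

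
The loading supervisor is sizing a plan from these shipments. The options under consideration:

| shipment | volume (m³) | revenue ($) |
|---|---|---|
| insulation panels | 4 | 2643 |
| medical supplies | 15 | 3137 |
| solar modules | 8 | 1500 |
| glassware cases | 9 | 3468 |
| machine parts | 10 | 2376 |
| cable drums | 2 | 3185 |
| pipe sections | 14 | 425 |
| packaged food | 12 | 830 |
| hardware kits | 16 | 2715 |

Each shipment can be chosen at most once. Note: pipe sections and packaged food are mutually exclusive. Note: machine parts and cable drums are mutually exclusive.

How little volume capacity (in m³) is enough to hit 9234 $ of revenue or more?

Minimise m³ subject to total revenue ≥ 9234.
insulation panels + glassware cases + cable drums reaches 9296 using 15 m³.
No combination under 15 m³ hits 9234.

15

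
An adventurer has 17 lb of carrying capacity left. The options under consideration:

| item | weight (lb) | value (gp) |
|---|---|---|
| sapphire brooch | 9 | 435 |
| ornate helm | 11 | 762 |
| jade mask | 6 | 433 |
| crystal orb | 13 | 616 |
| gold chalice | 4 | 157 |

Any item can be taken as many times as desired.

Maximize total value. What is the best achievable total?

1195

Ranking by ratio (value/lb): jade mask 72.17, ornate helm 69.27, sapphire brooch 48.33, crystal orb 47.38.
Greedy by ratio would take 2×jade mask + gold chalice: 16 lb used, total 1023.
Dropping jade mask and gold chalice frees 10 lb; slotting in ornate helm (11 lb) lifts the total to 1195 at 17 lb.
No other feasible combination exceeds 1195.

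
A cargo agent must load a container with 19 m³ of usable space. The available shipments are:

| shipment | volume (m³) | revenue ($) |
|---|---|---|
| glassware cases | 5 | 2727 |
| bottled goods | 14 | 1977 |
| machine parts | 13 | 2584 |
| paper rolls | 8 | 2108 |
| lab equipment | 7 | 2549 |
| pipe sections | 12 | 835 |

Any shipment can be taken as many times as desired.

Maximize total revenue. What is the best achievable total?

Ranking by ratio (revenue/m³): glassware cases 545.40, lab equipment 364.14, paper rolls 263.50, machine parts 198.77.
The ratio ordering already packs tightly: 3×glassware cases, 15 m³, 8181.
No other feasible combination exceeds 8181.

8181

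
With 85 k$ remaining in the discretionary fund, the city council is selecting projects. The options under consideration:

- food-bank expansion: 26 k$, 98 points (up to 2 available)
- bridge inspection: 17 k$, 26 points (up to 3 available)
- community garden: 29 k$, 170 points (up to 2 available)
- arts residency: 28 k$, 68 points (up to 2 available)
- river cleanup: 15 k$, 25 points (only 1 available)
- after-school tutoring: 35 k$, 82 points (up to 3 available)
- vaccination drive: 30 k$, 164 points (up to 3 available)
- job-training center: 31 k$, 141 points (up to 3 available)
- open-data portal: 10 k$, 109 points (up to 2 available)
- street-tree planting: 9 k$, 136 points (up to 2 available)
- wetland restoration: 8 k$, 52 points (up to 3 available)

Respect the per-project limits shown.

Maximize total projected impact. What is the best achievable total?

A density-first pass picks river cleanup + 2×open-data portal + 2×street-tree planting + 3×wetland restoration — 671 at 77 k$.
The 23 k$ tied up in river cleanup and wetland restoration is better spent on community garden — total rises to 764 (83 k$).
Every other selection either busts 85 k$ or exceeds an availability limit or fails to beat 764.

764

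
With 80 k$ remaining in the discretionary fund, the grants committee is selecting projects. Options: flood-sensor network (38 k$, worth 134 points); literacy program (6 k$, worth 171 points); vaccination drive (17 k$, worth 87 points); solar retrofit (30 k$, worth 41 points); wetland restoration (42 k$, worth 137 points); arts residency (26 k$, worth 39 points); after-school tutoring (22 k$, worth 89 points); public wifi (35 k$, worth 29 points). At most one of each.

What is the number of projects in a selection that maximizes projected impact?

3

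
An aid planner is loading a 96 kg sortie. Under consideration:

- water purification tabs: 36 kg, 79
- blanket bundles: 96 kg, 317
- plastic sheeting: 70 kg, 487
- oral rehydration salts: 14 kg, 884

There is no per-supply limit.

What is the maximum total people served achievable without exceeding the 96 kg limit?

By people served per kg: oral rehydration salts 63.14, plastic sheeting 6.96, blanket bundles 3.30 lead.
6×oral rehydration salts uses 84 of the 96 kg and totals 5304.
The spare 12 kg is too small for any remaining supply, and no exchange beats 5304.

5304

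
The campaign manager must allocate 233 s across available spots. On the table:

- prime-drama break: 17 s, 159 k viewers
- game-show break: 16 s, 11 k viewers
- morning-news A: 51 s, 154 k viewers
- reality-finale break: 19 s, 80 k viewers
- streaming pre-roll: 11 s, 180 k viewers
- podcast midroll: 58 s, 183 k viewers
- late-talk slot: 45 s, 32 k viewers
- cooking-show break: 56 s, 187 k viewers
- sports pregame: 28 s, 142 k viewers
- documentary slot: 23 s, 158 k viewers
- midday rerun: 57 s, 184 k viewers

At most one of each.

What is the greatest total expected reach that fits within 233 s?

Taking prime-drama break + game-show break + reality-finale break + streaming pre-roll + cooking-show break + sports pregame + documentary slot + midday rerun: 227 s used, 1101 in expected reach.

1101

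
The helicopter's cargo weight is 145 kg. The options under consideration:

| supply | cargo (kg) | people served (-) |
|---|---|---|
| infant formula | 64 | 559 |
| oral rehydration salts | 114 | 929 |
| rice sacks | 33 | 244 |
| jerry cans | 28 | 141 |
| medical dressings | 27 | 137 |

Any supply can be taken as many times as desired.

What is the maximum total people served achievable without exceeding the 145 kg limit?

1118

Taking 2×infant formula: 128 kg used, 1118 in people served.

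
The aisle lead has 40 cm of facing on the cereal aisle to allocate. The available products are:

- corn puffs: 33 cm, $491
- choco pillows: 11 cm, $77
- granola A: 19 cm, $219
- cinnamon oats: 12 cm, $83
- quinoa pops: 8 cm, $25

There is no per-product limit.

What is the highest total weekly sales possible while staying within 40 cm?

Density check — corn puffs 14.88, granola A 11.53, choco pillows 7.00 are the best per cm.
The ratio ordering already packs tightly: corn puffs, 33 cm, 491.
Nothing else within 40 cm beats 491.

491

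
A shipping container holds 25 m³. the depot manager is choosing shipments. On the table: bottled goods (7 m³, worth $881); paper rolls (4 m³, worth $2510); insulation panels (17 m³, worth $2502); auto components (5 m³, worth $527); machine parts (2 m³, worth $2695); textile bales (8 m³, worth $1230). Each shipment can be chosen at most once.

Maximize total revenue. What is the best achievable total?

Taking the top-ratio shipments first gives bottled goods + paper rolls + machine parts + textile bales for 7316 (21 m³).
Replace bottled goods and textile bales with insulation panels: the trade gains 391 net, giving 7707 at 23 m³.
Runner-up bottled goods + paper rolls + machine parts + textile bales tops out at 7316.

7707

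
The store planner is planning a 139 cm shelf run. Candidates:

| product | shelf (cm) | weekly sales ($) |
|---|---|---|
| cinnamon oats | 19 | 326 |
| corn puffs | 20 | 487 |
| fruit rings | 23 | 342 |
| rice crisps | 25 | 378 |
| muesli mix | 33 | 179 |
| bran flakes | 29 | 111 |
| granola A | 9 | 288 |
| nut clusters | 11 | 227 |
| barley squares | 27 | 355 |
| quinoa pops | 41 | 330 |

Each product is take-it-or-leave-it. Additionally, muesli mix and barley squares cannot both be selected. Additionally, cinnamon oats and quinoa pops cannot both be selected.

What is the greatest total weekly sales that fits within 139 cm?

2403

Ranking by ratio (weekly sales/cm): granola A 32.00, corn puffs 24.35, nut clusters 20.64, cinnamon oats 17.16.
Cinnamon oats + corn puffs + fruit rings + rice crisps + granola A + nut clusters + barley squares uses 134 of the 139 cm and totals 2403.
The closest alternative, cinnamon oats + corn puffs + fruit rings + rice crisps + granola A + barley squares, reaches only 2176.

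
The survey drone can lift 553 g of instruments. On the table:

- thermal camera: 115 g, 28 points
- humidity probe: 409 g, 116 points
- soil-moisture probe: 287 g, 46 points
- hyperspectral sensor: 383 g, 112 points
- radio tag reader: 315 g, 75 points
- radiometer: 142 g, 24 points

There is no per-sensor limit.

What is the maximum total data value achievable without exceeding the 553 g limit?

By data value per g: hyperspectral sensor 0.29, humidity probe 0.28, thermal camera 0.24 lead.
Greedy by ratio would take thermal camera + hyperspectral sensor: 498 g used, total 140.
Replace hyperspectral sensor with humidity probe: the trade gains 4 net, giving 144 at 524 g.
No other feasible combination exceeds 144.

144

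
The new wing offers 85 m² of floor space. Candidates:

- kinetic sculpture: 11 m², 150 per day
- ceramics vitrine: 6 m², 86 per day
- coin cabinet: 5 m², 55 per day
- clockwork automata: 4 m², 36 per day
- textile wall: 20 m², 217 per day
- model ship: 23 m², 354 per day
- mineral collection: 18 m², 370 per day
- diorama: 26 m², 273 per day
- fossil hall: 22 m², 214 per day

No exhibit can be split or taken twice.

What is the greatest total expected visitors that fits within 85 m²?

By expected visitors per m²: mineral collection 20.56, model ship 15.39, ceramics vitrine 14.33, kinetic sculpture 13.64 lead.
Filling by ratio: kinetic sculpture + ceramics vitrine + coin cabinet + textile wall + model ship + mineral collection for 1232, with 2 m² left unused.
Dropping coin cabinet and textile wall frees 25 m²; slotting in diorama (26 m²) lifts the total to 1233 at 84 m².
No other feasible combination exceeds 1233.

1233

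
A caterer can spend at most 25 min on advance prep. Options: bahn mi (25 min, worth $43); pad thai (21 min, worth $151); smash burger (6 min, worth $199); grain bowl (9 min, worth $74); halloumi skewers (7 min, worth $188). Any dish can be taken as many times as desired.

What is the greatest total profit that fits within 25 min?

4×smash burger uses 24 of the 25 min and totals 796.
No other feasible combination exceeds 796.

796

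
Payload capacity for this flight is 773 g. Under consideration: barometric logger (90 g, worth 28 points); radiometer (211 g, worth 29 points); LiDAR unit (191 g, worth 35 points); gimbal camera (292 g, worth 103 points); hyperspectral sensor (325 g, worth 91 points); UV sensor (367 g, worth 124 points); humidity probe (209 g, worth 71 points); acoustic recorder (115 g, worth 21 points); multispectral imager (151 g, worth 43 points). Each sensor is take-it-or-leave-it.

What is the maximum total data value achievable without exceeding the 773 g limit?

255

A density-first pass picks barometric logger + gimbal camera + humidity probe + multispectral imager — 245 at 742 g.
Replace humidity probe and multispectral imager with UV sensor: the trade gains 10 net, giving 255 at 749 g.
No other feasible combination exceeds 255.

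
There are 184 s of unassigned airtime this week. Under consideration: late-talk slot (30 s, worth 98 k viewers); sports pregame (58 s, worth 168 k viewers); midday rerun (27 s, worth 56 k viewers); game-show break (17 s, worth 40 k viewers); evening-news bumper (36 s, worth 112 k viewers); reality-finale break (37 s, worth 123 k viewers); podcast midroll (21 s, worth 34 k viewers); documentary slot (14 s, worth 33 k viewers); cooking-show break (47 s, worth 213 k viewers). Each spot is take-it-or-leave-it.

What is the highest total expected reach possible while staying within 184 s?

619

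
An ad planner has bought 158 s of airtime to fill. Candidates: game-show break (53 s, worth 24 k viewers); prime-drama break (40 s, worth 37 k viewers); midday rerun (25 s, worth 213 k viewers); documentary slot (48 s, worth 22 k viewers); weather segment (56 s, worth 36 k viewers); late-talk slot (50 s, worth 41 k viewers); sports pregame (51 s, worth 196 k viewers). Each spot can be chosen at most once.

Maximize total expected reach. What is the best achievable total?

Filling by ratio: prime-drama break + midday rerun + sports pregame for 446, with 42 s left unused.
The 40 s tied up in prime-drama break is better spent on late-talk slot — total rises to 450 (126 s).

450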